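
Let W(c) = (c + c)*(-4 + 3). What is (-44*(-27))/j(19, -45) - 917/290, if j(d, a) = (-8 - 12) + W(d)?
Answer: -6857/290 ≈ -23.645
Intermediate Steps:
W(c) = -2*c (W(c) = (2*c)*(-1) = -2*c)
j(d, a) = -20 - 2*d (j(d, a) = (-8 - 12) - 2*d = -20 - 2*d)
(-44*(-27))/j(19, -45) - 917/290 = (-44*(-27))/(-20 - 2*19) - 917/290 = 1188/(-20 - 38) - 917*1/290 = 1188/(-58) - 917/290 = 1188*(-1/58) - 917/290 = -594/29 - 917/290 = -6857/290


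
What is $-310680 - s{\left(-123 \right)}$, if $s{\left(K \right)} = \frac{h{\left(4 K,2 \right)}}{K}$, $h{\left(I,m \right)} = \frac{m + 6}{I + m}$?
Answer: $- \frac{9362341804}{30135} \approx -3.1068 \cdot 10^{5}$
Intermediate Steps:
$h{\left(I,m \right)} = \frac{6 + m}{I + m}$
$s{\left(K \right)} = \frac{8}{K \left(2 + 4 K\right)}$ ($s{\left(K \right)} = \frac{\frac{1}{4 K + 2} \left(6 + 2\right)}{K} = \frac{\frac{1}{2 + 4 K} 8}{K} = \frac{8 \frac{1}{2 + 4 K}}{K} = \frac{8}{K \left(2 + 4 K\right)}$)
$-310680 - s{\left(-123 \right)} = -310680 - \frac{4}{\left(-123\right) \left(1 + 2 \left(-123\right)\right)} = -310680 - 4 \left(- \frac{1}{123}\right) \frac{1}{1 - 246} = -310680 - 4 \left(- \frac{1}{123}\right) \frac{1}{-245} = -310680 - 4 \left(- \frac{1}{123}\right) \left(- \frac{1}{245}\right) = -310680 - \frac{4}{30135} = - \frac{9362341804}{30135}$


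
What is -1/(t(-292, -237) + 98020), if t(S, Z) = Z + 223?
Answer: -1/98006 ≈ -1.0203e-5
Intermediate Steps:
t(S, Z) = 223 + Z
-1/(t(-292, -237) + 98020) = -1/((223 - 237) + 98020) = -1/(-14 + 98020) = -1/98006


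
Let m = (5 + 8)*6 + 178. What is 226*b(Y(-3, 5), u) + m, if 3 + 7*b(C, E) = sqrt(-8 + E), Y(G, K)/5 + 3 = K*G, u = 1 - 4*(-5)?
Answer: 1114/7 + 226*sqrt(13)/7 ≈ 275.55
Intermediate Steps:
u = 21 (u = 1 + 20 = 21)
Y(G, K) = -15 + 5*G*K (Y(G, K) = -15 + 5*(K*G) = -15 + 5*(G*K) = -15 + 5*G*K)
b(C, E) = -3/7 + sqrt(-8 + E)/7
m = 256 (m = 13*6 + 178 = 78 + 178 = 256)
226*b(Y(-3, 5), u) + m = 226*(-3/7 + sqrt(-8 + 21)/7) + 256 = 226*(-3/7 + sqrt(13)/7) + 256 = (-678/7 + 226*sqrt(13)/7) + 256 = 1114/7 + 226*sqrt(13)/7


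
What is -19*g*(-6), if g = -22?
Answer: -2508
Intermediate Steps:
-19*g*(-6) = -19*(-22)*(-6) = 418*(-6) = -2508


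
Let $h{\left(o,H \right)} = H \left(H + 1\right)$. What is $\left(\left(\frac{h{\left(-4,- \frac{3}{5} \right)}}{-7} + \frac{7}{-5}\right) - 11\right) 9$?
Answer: $- \frac{19476}{175} \approx -111.29$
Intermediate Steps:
$h{\left(o,H \right)} = H \left(1 + H\right)$
$\left(\left(\frac{h{\left(-4,- \frac{3}{5} \right)}}{-7} + \frac{7}{-5}\right) - 11\right) 9 = \left(\left(\frac{- \frac{3}{5} \left(1 - \frac{3}{5}\right)}{-7} + \frac{7}{-5}\right) - 11\right) 9 = \left(\left(\left(-3\right) \frac{1}{5} \left(1 - \frac{3}{5}\right) \left(- \frac{1}{7}\right) + 7 \left(- \frac{1}{5}\right)\right) - 11\right) 9 = \left(\left(- \frac{3 \left(1 - \frac{3}{5}\right)}{5} \left(- \frac{1}{7}\right) - \frac{7}{5}\right) - 11\right) 9 = \left(\left(\left(- \frac{3}{5}\right) \frac{2}{5} \left(- \frac{1}{7}\right) - \frac{7}{5}\right) - 11\right) 9 = \left(\left(\left(- \frac{6}{25}\right) \left(- \frac{1}{7}\right) - \frac{7}{5}\right) - 11\right) 9 = \left(\left(\frac{6}{175} - \frac{7}{5}\right) - 11\right) 9 = \left(- \frac{239}{175} - 11\right) 9 = \left(- \frac{2164}{175}\right) 9 = - \frac{19476}{175}$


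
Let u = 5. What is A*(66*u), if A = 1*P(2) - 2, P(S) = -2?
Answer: -1320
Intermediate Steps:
A = -4 (A = 1*(-2) - 2 = -2 - 2 = -4)
A*(66*u) = -264*5 = -4*330 = -1320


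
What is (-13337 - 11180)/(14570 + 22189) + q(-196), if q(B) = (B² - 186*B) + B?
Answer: 2744990567/36759 ≈ 74675.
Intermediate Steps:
q(B) = B² - 185*B
(-13337 - 11180)/(14570 + 22189) + q(-196) = (-13337 - 11180)/(14570 + 22189) - 196*(-185 - 196) = -24517/36759 - 196*(-381) = -24517*1/36759 + 74676 = -24517/36759 + 74676 = 2744990567/36759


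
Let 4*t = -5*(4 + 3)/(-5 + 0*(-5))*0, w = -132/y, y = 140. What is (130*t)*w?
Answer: 0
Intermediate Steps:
w = -33/35 (w = -132/140 = -132*1/140 = -33/35 ≈ -0.94286)
t = 0 (t = (-5*(4 + 3)/(-5 + 0*(-5))*0)/4 = (-35/(-5 + 0)*0)/4 = (-35/(-5)*0)/4 = (-35*(-1)/5*0)/4 = (-5*(-7/5)*0)/4 = (7*0)/4 = (¼)*0 = 0)
(130*t)*w = (130*0)*(-33/35) = 0*(-33/35) = 0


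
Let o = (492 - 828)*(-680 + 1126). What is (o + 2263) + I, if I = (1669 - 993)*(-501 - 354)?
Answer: -725573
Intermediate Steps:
o = -149856 (o = -336*446 = -149856)
I = -577980 (I = 676*(-855) = -577980)
(o + 2263) + I = (-149856 + 2263) - 577980 = -147593 - 577980 = -725573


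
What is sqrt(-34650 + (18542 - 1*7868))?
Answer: 18*I*sqrt(74) ≈ 154.84*I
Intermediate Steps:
sqrt(-34650 + (18542 - 1*7868)) = sqrt(-34650 + (18542 - 7868)) = sqrt(-34650 + 10674) = sqrt(-23976) = 18*I*sqrt(74)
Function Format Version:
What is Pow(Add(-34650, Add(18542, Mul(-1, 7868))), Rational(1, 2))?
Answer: Mul(18, I, Pow(74, Rational(1, 2))) ≈ Mul(154.84, I)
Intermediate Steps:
Pow(Add(-34650, Add(18542, Mul(-1, 7868))), Rational(1, 2)) = Pow(Add(-34650, Add(18542, -7868)), Rational(1, 2)) = Pow(Add(-34650, 10674), Rational(1, 2)) = Pow(-23976, Rational(1, 2)) = Mul(18, I, Pow(74, Rational(1, 2)))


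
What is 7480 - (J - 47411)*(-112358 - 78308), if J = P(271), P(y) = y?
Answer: -8987987760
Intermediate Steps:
J = 271
7480 - (J - 47411)*(-112358 - 78308) = 7480 - (271 - 47411)*(-112358 - 78308) = 7480 - (-47140)*(-190666) = 7480 - 1*8987995240 = 7480 - 8987995240 = -8987987760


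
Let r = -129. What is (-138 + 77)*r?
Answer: 7869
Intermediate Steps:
(-138 + 77)*r = (-138 + 77)*(-129) = -61*(-129) = 7869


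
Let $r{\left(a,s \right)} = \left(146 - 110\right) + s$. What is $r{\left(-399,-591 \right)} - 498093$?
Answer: $-498648$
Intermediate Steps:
$r{\left(a,s \right)} = 36 + s$
$r{\left(-399,-591 \right)} - 498093 = \left(36 - 591\right) - 498093 = -555 - 498093 = -498648$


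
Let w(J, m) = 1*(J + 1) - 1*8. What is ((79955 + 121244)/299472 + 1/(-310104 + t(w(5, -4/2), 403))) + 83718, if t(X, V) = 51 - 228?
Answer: 864353163557247/10324496848 ≈ 83719.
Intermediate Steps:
w(J, m) = -7 + J (w(J, m) = 1*(1 + J) - 8 = (1 + J) - 8 = -7 + J)
t(X, V) = -177
((79955 + 121244)/299472 + 1/(-310104 + t(w(5, -4/2), 403))) + 83718 = ((79955 + 121244)/299472 + 1/(-310104 - 177)) + 83718 = (201199*(1/299472) + 1/(-310281)) + 83718 = (201199/299472 - 1/310281) + 83718 = 6936436383/10324496848 + 83718 = 864353163557247/10324496848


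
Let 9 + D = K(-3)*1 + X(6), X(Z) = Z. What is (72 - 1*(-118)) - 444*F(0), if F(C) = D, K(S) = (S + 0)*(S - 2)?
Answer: -5138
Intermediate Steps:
K(S) = S*(-2 + S)
D = 12 (D = -9 + (-3*(-2 - 3)*1 + 6) = -9 + (-3*(-5)*1 + 6) = -9 + (15*1 + 6) = -9 + (15 + 6) = -9 + 21 = 12)
F(C) = 12
(72 - 1*(-118)) - 444*F(0) = (72 - 1*(-118)) - 444*12 = (72 + 118) - 5328 = 190 - 5328 = -5138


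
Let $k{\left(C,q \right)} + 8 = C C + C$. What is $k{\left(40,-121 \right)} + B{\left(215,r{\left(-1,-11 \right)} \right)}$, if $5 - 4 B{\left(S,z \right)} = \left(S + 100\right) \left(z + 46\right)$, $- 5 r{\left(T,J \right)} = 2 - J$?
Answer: $- \frac{3569}{2} \approx -1784.5$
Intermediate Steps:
$r{\left(T,J \right)} = - \frac{2}{5} + \frac{J}{5}$ ($r{\left(T,J \right)} = - \frac{2 - J}{5} = - \frac{2}{5} + \frac{J}{5}$)
$B{\left(S,z \right)} = \frac{5}{4} - \frac{\left(46 + z\right) \left(100 + S\right)}{4}$ ($B{\left(S,z \right)} = \frac{5}{4} - \frac{\left(S + 100\right) \left(z + 46\right)}{4} = \frac{5}{4} - \frac{\left(100 + S\right) \left(46 + z\right)}{4} = \frac{5}{4} - \frac{\left(46 + z\right) \left(100 + S\right)}{4}$)
$k{\left(C,q \right)} = -8 + C + C^{2}$ ($k{\left(C,q \right)} = -8 + \left(C C + C\right) = -8 + \left(C^{2} + C\right) = -8 + \left(C + C^{2}\right) = -8 + C + C^{2}$)
$k{\left(40,-121 \right)} + B{\left(215,r{\left(-1,-11 \right)} \right)} = \left(-8 + 40 + 40^{2}\right) - \left(\frac{14485}{4} + \frac{315 \left(- \frac{2}{5} + \frac{1}{5} \left(-11\right)\right)}{4}\right) = \left(-8 + 40 + 1600\right) - \left(\frac{14485}{4} + \frac{315 \left(- \frac{2}{5} - \frac{11}{5}\right)}{4}\right) = 1632 - \left(\frac{14225}{4} - \frac{559}{4}\right) = 1632 + \left(- \frac{4595}{4} + 65 - \frac{4945}{2} + \frac{559}{4}\right) = 1632 - \frac{6833}{2} = - \frac{3569}{2}$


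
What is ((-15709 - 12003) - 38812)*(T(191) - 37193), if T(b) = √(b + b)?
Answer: 2474227132 - 66524*√382 ≈ 2.4729e+9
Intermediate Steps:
T(b) = √2*√b (T(b) = √(2*b) = √2*√b)
((-15709 - 12003) - 38812)*(T(191) - 37193) = ((-15709 - 12003) - 38812)*(√2*√191 - 37193) = (-27712 - 38812)*(√382 - 37193) = -66524*(-37193 + √382) = 2474227132 - 66524*√382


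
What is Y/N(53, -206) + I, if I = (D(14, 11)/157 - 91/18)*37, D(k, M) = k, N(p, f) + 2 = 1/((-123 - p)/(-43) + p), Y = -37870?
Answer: 1657377155/87606 ≈ 18919.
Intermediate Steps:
N(p, f) = -2 + 1/(123/43 + 44*p/43) (N(p, f) = -2 + 1/((-123 - p)/(-43) + p) = -2 + 1/((-123 - p)*(-1/43) + p) = -2 + 1/((123/43 + p/43) + p) = -2 + 1/(123/43 + 44*p/43))
I = -519295/2826 (I = (14/157 - 91/18)*37 = -14035/2826*37 = -519295/2826 ≈ -183.76)
Y/N(53, -206) + I = -37870*(123 + 44*53)/(-203 - 88*53) - 519295/2826 = -37870*(123 + 2332)/(-203 - 4664) - 519295/2826 = -37870/(-4867/2455) - 519295/2826 = -37870*(-2455/4867) - 519295/2826 = 92970850/4867 - 519295/2826 = 1657377155/87606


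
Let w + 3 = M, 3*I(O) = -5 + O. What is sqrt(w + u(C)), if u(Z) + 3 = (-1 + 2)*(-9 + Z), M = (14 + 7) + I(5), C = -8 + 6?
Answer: 2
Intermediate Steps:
I(O) = -5/3 + O/3 (I(O) = (-5 + O)/3 = -5/3 + O/3)
C = -2
M = 21 (M = (14 + 7) + (-5/3 + (1/3)*5) = 21 + (-5/3 + 5/3) = 21 + 0 = 21)
u(Z) = -12 + Z (u(Z) = -3 + (-1 + 2)*(-9 + Z) = -3 + 1*(-9 + Z) = -3 + (-9 + Z) = -12 + Z)
w = 18 (w = -3 + 21 = 18)
sqrt(w + u(C)) = sqrt(18 + (-12 - 2)) = sqrt(18 - 14) = sqrt(4) = 2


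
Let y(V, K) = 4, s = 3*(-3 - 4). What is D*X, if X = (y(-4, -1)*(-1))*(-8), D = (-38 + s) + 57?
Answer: -64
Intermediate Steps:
s = -21 (s = 3*(-7) = -21)
D = -2 (D = (-38 - 21) + 57 = -59 + 57 = -2)
X = 32 (X = (4*(-1))*(-8) = -4*(-8) = 32)
D*X = -2*32 = -64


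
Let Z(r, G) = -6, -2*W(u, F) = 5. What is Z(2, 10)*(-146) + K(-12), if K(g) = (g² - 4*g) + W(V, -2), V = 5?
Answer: 2131/2 ≈ 1065.5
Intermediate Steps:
W(u, F) = -5/2 (W(u, F) = -½*5 = -5/2)
K(g) = -5/2 + g² - 4*g (K(g) = (g² - 4*g) - 5/2 = -5/2 + g² - 4*g)
Z(2, 10)*(-146) + K(-12) = -6*(-146) + (-5/2 + (-12)² - 4*(-12)) = 876 + (-5/2 + 144 + 48) = 876 + 379/2 = 2131/2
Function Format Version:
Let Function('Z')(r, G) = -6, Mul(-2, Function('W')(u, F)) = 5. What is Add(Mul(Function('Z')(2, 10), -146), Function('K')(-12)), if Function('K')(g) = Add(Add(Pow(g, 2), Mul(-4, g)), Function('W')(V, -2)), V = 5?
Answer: Rational(2131, 2) ≈ 1065.5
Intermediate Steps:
Function('W')(u, F) = Rational(-5, 2) (Function('W')(u, F) = Mul(Rational(-1, 2), 5) = Rational(-5, 2))
Function('K')(g) = Add(Rational(-5, 2), Pow(g, 2), Mul(-4, g)) (Function('K')(g) = Add(Add(Pow(g, 2), Mul(-4, g)), Rational(-5, 2)) = Add(Rational(-5, 2), Pow(g, 2), Mul(-4, g)))
Add(Mul(Function('Z')(2, 10), -146), Function('K')(-12)) = Add(Mul(-6, -146), Add(Rational(-5, 2), Pow(-12, 2), Mul(-4, -12))) = Add(876, Add(Rational(-5, 2), 144, 48)) = Add(876, Rational(379, 2)) = Rational(2131, 2)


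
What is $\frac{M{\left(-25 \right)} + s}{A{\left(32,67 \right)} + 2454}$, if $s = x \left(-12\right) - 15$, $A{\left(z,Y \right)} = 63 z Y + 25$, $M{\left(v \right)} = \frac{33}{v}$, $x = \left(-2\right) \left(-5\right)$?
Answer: $- \frac{3408}{3438775} \approx -0.00099105$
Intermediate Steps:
$x = 10$
$A{\left(z,Y \right)} = 25 + 63 Y z$ ($A{\left(z,Y \right)} = 63 Y z + 25 = 25 + 63 Y z$)
$s = -135$ ($s = 10 \left(-12\right) - 15 = -120 - 15 = -135$)
$\frac{M{\left(-25 \right)} + s}{A{\left(32,67 \right)} + 2454} = \frac{\frac{33}{-25} - 135}{\left(25 + 63 \cdot 67 \cdot 32\right) + 2454} = \frac{33 \left(- \frac{1}{25}\right) - 135}{\left(25 + 135072\right) + 2454} = \frac{- \frac{33}{25} - 135}{135097 + 2454} = - \frac{3408}{25 \cdot 137551} = \left(- \frac{3408}{25}\right) \frac{1}{137551} = - \frac{3408}{3438775}$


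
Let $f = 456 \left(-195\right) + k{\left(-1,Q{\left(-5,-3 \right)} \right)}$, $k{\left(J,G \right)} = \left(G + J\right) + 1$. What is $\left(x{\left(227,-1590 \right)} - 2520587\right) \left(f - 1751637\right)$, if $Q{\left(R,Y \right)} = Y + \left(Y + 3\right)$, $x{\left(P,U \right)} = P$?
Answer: $4638873801600$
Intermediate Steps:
$Q{\left(R,Y \right)} = 3 + 2 Y$ ($Q{\left(R,Y \right)} = Y + \left(3 + Y\right) = 3 + 2 Y$)
$k{\left(J,G \right)} = 1 + G + J$
$f = -88923$ ($f = 456 \left(-195\right) + \left(1 + \left(3 + 2 \left(-3\right)\right) - 1\right) = -88920 + \left(1 + \left(3 - 6\right) - 1\right) = -88920 - 3 = -88923$)
$\left(x{\left(227,-1590 \right)} - 2520587\right) \left(f - 1751637\right) = \left(227 - 2520587\right) \left(-88923 - 1751637\right) = \left(-2520360\right) \left(-1840560\right) = 4638873801600$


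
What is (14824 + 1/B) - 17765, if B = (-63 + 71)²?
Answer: -188223/64 ≈ -2941.0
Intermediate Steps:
B = 64 (B = 8² = 64)
(14824 + 1/B) - 17765 = (14824 + 1/64) - 17765 = 948737/64 - 17765 = -188223/64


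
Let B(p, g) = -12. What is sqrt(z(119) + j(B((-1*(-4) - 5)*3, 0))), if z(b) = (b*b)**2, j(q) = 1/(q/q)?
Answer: sqrt(200533922) ≈ 14161.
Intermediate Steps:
j(q) = 1 (j(q) = 1/1 = 1)
z(b) = b**4 (z(b) = (b**2)**2 = b**4)
sqrt(z(119) + j(B((-1*(-4) - 5)*3, 0))) = sqrt(119**4 + 1) = sqrt(200533921 + 1) = sqrt(200533922)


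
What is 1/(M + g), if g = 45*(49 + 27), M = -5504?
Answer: -1/2084 ≈ -0.00047985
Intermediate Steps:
g = 3420 (g = 45*76 = 3420)
1/(M + g) = 1/(-5504 + 3420) = 1/(-2084) = -1/2084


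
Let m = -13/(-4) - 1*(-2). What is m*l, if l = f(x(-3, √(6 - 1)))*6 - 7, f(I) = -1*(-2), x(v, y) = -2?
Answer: 105/4 ≈ 26.250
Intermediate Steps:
f(I) = 2
l = 5 (l = 2*6 - 7 = 12 - 7 = 5)
m = 21/4 (m = -13*(-¼) + 2 = 13/4 + 2 = 21/4 ≈ 5.2500)
m*l = (21/4)*5 = 105/4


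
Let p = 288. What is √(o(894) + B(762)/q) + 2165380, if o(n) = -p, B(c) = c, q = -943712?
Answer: 2165380 + I*√4007676761319/117964 ≈ 2.1654e+6 + 16.971*I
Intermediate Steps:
o(n) = -288 (o(n) = -1*288 = -288)
√(o(894) + B(762)/q) + 2165380 = √(-288 + 762/(-943712)) + 2165380 = √(-288 + 762*(-1/943712)) + 2165380 = √(-288 - 381/471856) + 2165380 = √(-135894909/471856) + 2165380 = I*√4007676761319/117964 + 2165380 = 2165380 + I*√4007676761319/117964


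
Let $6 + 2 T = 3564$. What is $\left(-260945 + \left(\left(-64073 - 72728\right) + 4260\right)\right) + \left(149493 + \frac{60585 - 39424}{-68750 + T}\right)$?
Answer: $- \frac{16340476364}{66971} \approx -2.4399 \cdot 10^{5}$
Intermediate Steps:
$T = 1779$ ($T = -3 + \frac{1}{2} \cdot 3564 = -3 + 1782 = 1779$)
$\left(-260945 + \left(\left(-64073 - 72728\right) + 4260\right)\right) + \left(149493 + \frac{60585 - 39424}{-68750 + T}\right) = \left(-260945 + \left(\left(-64073 - 72728\right) + 4260\right)\right) + \left(149493 + \frac{60585 - 39424}{-68750 + 1779}\right) = \left(-260945 + \left(-136801 + 4260\right)\right) + \left(149493 + \frac{60585 - 39424}{-66971}\right) = \left(-260945 - 132541\right) + \left(149493 + 21161 \left(- \frac{1}{66971}\right)\right) = -393486 + \left(149493 - \frac{21161}{66971}\right) = -393486 + \frac{10011674542}{66971} = - \frac{16340476364}{66971}$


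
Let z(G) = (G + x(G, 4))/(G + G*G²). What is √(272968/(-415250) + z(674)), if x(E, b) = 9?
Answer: I*√106262785582638887457743730/12714236534450 ≈ 0.81077*I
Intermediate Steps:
z(G) = (9 + G)/(G + G³) (z(G) = (G + 9)/(G + G*G²) = (9 + G)/(G + G³))
√(272968/(-415250) + z(674)) = √(272968/(-415250) + (9 + 674)/(674 + 674³)) = √(272968*(-1/415250) + 683/(674 + 306182024)) = √(-136484/207625 + 683/306182698) = √(-41788897545957/63571182672250) = I*√106262785582638887457743730/12714236534450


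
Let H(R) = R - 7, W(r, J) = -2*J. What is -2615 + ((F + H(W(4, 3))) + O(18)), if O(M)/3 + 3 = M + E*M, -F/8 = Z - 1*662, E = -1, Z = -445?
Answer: 6219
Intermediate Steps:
F = 8856 (F = -8*(-445 - 1*662) = -8*(-445 - 662) = -8*(-1107) = 8856)
H(R) = -7 + R
O(M) = -9 (O(M) = -9 + 3*(M - M) = -9 + 3*0 = -9 + 0 = -9)
-2615 + ((F + H(W(4, 3))) + O(18)) = -2615 + ((8856 + (-7 - 2*3)) - 9) = -2615 + ((8856 + (-7 - 6)) - 9) = -2615 + ((8856 - 13) - 9) = -2615 + (8843 - 9) = -2615 + 8834 = 6219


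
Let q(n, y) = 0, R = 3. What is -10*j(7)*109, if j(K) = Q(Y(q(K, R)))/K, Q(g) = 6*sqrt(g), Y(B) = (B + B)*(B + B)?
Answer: 0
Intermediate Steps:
Y(B) = 4*B**2 (Y(B) = (2*B)*(2*B) = 4*B**2)
j(K) = 0 (j(K) = (6*sqrt(4*0**2))/K = (6*sqrt(4*0))/K = (6*sqrt(0))/K = (6*0)/K = 0/K = 0)
-10*j(7)*109 = -10*0*109 = 0*109 = 0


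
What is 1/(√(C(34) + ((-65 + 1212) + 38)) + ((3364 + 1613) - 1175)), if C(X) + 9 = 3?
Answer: 3802/14454025 - 3*√131/14454025 ≈ 0.00026067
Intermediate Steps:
C(X) = -6 (C(X) = -9 + 3 = -6)
1/(√(C(34) + ((-65 + 1212) + 38)) + ((3364 + 1613) - 1175)) = 1/(√(-6 + ((-65 + 1212) + 38)) + ((3364 + 1613) - 1175)) = 1/(√(-6 + (1147 + 38)) + (4977 - 1175)) = 1/(√(-6 + 1185) + 3802) = 1/(√1179 + 3802) = 1/(3*√131 + 3802) = 1/(3802 + 3*√131)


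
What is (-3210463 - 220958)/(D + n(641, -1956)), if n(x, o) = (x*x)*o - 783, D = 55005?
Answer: 1143807/267876338 ≈ 0.0042699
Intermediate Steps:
n(x, o) = -783 + o*x² (n(x, o) = x²*o - 783 = o*x² - 783 = -783 + o*x²)
(-3210463 - 220958)/(D + n(641, -1956)) = (-3210463 - 220958)/(55005 + (-783 - 1956*641²)) = -3431421/(55005 + (-783 - 1956*410881)) = -3431421/(55005 + (-783 - 803683236)) = -3431421/(55005 - 803684019) = -3431421/(-803629014) = -3431421*(-1/803629014) = 1143807/267876338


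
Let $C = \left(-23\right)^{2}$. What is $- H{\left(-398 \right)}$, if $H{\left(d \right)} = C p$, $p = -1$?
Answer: $529$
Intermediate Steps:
$C = 529$
$H{\left(d \right)} = -529$ ($H{\left(d \right)} = 529 \left(-1\right) = -529$)
$- H{\left(-398 \right)} = \left(-1\right) \left(-529\right) = 529$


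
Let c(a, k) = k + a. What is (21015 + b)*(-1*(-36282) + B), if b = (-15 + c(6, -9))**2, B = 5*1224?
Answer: 904816278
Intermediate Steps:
c(a, k) = a + k
B = 6120
b = 324 (b = (-15 + (6 - 9))**2 = (-15 - 3)**2 = (-18)**2 = 324)
(21015 + b)*(-1*(-36282) + B) = (21015 + 324)*(-1*(-36282) + 6120) = 21339*(36282 + 6120) = 21339*42402 = 904816278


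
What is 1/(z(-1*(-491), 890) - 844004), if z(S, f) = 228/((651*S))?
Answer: -106547/89926094112 ≈ -1.1848e-6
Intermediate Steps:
z(S, f) = 76/(217*S) (z(S, f) = 228*(1/(651*S)) = 76/(217*S))
1/(z(-1*(-491), 890) - 844004) = 1/(76/(217*((-1*(-491)))) - 844004) = 1/((76/217)/491 - 844004) = 1/((76/217)*(1/491) - 844004) = 1/(76/106547 - 844004) = 1/(-89926094112/106547) = -106547/89926094112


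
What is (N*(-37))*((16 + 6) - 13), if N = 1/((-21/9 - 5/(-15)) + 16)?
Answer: -333/14 ≈ -23.786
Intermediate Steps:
N = 1/14 (N = 1/((-21*⅑ - 5*(-1/15)) + 16) = 1/((-7/3 + ⅓) + 16) = 1/(-2 + 16) = 1/14 ≈ 0.071429)
(N*(-37))*((16 + 6) - 13) = ((1/14)*(-37))*((16 + 6) - 13) = -37*(22 - 13)/14 = -37/14*9 = -333/14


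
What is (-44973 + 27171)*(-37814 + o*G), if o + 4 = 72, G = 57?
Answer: 604164276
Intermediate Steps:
o = 68 (o = -4 + 72 = 68)
(-44973 + 27171)*(-37814 + o*G) = (-44973 + 27171)*(-37814 + 68*57) = -17802*(-37814 + 3876) = -17802*(-33938) = 604164276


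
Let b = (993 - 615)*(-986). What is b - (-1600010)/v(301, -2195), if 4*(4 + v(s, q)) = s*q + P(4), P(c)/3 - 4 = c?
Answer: -246249730436/660687 ≈ -3.7272e+5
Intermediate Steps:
P(c) = 12 + 3*c
v(s, q) = 2 + q*s/4 (v(s, q) = -4 + (s*q + (12 + 3*4))/4 = -4 + (q*s + (12 + 12))/4 = -4 + (q*s + 24)/4 = -4 + (24 + q*s)/4 = -4 + (6 + q*s/4) = 2 + q*s/4)
b = -372708 (b = 378*(-986) = -372708)
b - (-1600010)/v(301, -2195) = -372708 - (-1600010)/(2 + (¼)*(-2195)*301) = -372708 - (-1600010)/(2 - 660695/4) = -372708 - (-1600010)/(-660687/4) = -372708 - (-1600010)*(-4)/660687 = -372708 - 1*6400040/660687 = -372708 - 6400040/660687 = -246249730436/660687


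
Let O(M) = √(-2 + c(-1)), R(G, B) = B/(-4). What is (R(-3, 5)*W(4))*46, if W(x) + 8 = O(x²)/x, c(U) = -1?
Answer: 460 - 115*I*√3/8 ≈ 460.0 - 24.898*I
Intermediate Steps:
R(G, B) = -B/4 (R(G, B) = B*(-¼) = -B/4)
O(M) = I*√3 (O(M) = √(-2 - 1) = √(-3) = I*√3)
W(x) = -8 + I*√3/x (W(x) = -8 + (I*√3)/x = -8 + I*√3/x)
(R(-3, 5)*W(4))*46 = ((-¼*5)*(-8 + I*√3/4))*46 = -5*(-8 + I*√3*(¼))/4*46 = -5*(-8 + I*√3/4)/4*46 = (10 - 5*I*√3/16)*46 = 460 - 115*I*√3/8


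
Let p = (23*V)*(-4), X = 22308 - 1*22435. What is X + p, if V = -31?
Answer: 2725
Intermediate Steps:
X = -127 (X = 22308 - 22435 = -127)
p = 2852 (p = (23*(-31))*(-4) = -713*(-4) = 2852)
X + p = -127 + 2852 = 2725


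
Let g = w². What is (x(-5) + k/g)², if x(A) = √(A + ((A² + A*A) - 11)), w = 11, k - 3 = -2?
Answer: 497795/14641 + 2*√34/121 ≈ 34.096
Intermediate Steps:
k = 1 (k = 3 - 2 = 1)
g = 121 (g = 11² = 121)
x(A) = √(-11 + A + 2*A²) (x(A) = √(A + ((A² + A²) - 11)) = √(A + (2*A² - 11)) = √(A + (-11 + 2*A²)) = √(-11 + A + 2*A²))
(x(-5) + k/g)² = (√(-11 - 5 + 2*(-5)²) + 1/121)² = (√(-11 - 5 + 2*25) + 1*(1/121))² = (√(-11 - 5 + 50) + 1/121)² = (√34 + 1/121)² = (1/121 + √34)²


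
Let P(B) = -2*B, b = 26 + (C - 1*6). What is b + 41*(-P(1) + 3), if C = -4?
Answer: 221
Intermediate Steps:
b = 16 (b = 26 + (-4 - 1*6) = 26 + (-4 - 6) = 26 - 10 = 16)
b + 41*(-P(1) + 3) = 16 + 41*(-(-2) + 3) = 16 + 41*(-1*(-2) + 3) = 16 + 41*(2 + 3) = 16 + 41*5 = 16 + 205 = 221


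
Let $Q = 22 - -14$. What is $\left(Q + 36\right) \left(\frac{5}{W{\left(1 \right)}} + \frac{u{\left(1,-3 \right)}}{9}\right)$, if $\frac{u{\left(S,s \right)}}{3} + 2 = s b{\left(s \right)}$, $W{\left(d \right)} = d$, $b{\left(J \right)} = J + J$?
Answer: $744$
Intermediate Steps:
$b{\left(J \right)} = 2 J$
$u{\left(S,s \right)} = -6 + 6 s^{2}$ ($u{\left(S,s \right)} = -6 + 3 s 2 s = -6 + 3 \cdot 2 s^{2} = -6 + 6 s^{2}$)
$Q = 36$ ($Q = 22 + 14 = 36$)
$\left(Q + 36\right) \left(\frac{5}{W{\left(1 \right)}} + \frac{u{\left(1,-3 \right)}}{9}\right) = \left(36 + 36\right) \left(\frac{5}{1} + \frac{-6 + 6 \left(-3\right)^{2}}{9}\right) = 72 \left(5 \cdot 1 + \left(-6 + 6 \cdot 9\right) \frac{1}{9}\right) = 72 \left(5 + \left(-6 + 54\right) \frac{1}{9}\right) = 72 \left(5 + 48 \cdot \frac{1}{9}\right) = 72 \left(5 + \frac{16}{3}\right) = 72 \cdot \frac{31}{3} = 744$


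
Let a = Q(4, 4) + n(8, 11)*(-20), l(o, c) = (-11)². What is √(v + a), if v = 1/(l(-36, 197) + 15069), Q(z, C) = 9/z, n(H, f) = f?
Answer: 3*I*√113929185/2170 ≈ 14.756*I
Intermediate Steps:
l(o, c) = 121
a = -871/4 (a = 9/4 + 11*(-20) = 9*(¼) - 220 = 9/4 - 220 = -871/4 ≈ -217.75)
v = 1/15190 (v = 1/(121 + 15069) = 1/15190 ≈ 6.5833e-5)
√(v + a) = √(1/15190 - 871/4) = √(-6615243/30380) = 3*I*√113929185/2170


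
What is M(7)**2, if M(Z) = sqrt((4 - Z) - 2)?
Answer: -5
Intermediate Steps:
M(Z) = sqrt(2 - Z)
M(7)**2 = (sqrt(2 - 1*7))**2 = (sqrt(2 - 7))**2 = (sqrt(-5))**2 = (I*sqrt(5))**2 = -5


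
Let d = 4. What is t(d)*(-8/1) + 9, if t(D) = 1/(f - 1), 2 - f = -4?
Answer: 37/5 ≈ 7.4000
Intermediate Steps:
f = 6 (f = 2 - 1*(-4) = 2 + 4 = 6)
t(D) = ⅕ (t(D) = 1/(6 - 1) = 1/5 = ⅕)
t(d)*(-8/1) + 9 = (-8/1)/5 + 9 = (-8*1)/5 + 9 = (⅕)*(-8) + 9 = -8/5 + 9 = 37/5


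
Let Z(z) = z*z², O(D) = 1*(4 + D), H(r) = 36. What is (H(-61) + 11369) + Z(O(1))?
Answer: 11530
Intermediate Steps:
O(D) = 4 + D
Z(z) = z³
(H(-61) + 11369) + Z(O(1)) = (36 + 11369) + (4 + 1)³ = 11405 + 5³ = 11405 + 125 = 11530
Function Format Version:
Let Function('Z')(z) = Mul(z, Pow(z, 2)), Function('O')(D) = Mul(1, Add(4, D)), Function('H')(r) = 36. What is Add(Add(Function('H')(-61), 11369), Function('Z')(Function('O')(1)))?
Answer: 11530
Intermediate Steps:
Function('O')(D) = Add(4, D)
Function('Z')(z) = Pow(z, 3)
Add(Add(Function('H')(-61), 11369), Function('Z')(Function('O')(1))) = Add(Add(36, 11369), Pow(Add(4, 1), 3)) = Add(11405, Pow(5, 3)) = Add(11405, 125) = 11530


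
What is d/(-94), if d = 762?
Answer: -381/47 ≈ -8.1064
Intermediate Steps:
d/(-94) = 762/(-94) = 762*(-1/94) = -381/47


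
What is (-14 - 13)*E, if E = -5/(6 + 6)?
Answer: 45/4 ≈ 11.250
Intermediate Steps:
E = -5/12 ≈ -0.41667
(-14 - 13)*E = (-14 - 13)*(-5/12) = -27*(-5/12) = 45/4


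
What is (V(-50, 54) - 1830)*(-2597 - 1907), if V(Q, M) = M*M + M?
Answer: -5134560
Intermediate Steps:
V(Q, M) = M + M**2 (V(Q, M) = M**2 + M = M + M**2)
(V(-50, 54) - 1830)*(-2597 - 1907) = (54*(1 + 54) - 1830)*(-2597 - 1907) = (54*55 - 1830)*(-4504) = (2970 - 1830)*(-4504) = 1140*(-4504) = -5134560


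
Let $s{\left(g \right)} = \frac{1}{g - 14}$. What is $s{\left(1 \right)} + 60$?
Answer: $\frac{779}{13} \approx 59.923$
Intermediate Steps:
$s{\left(g \right)} = \frac{1}{-14 + g}$
$s{\left(1 \right)} + 60 = \frac{1}{-14 + 1} + 60 = \frac{1}{-13} + 60 = - \frac{1}{13} + 60 = \frac{779}{13}$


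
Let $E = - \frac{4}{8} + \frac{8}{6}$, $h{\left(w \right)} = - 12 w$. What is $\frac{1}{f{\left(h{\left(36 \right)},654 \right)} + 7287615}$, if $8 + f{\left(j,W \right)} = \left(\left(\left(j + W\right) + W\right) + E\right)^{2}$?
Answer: $\frac{36}{290031973} \approx 1.2412 \cdot 10^{-7}$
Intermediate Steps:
$E = \frac{5}{6}$ ($E = \left(-4\right) \frac{1}{8} + 8 \cdot \frac{1}{6} = - \frac{1}{2} + \frac{4}{3} = \frac{5}{6} \approx 0.83333$)
$f{\left(j,W \right)} = -8 + \left(\frac{5}{6} + j + 2 W\right)^{2}$ ($f{\left(j,W \right)} = -8 + \left(\left(\left(j + W\right) + W\right) + \frac{5}{6}\right)^{2} = -8 + \left(\left(\left(W + j\right) + W\right) + \frac{5}{6}\right)^{2} = -8 + \left(\left(j + 2 W\right) + \frac{5}{6}\right)^{2} = -8 + \left(\frac{5}{6} + j + 2 W\right)^{2}$)
$\frac{1}{f{\left(h{\left(36 \right)},654 \right)} + 7287615} = \frac{1}{\left(-8 + \frac{\left(5 + 6 \left(\left(-12\right) 36\right) + 12 \cdot 654\right)^{2}}{36}\right) + 7287615} = \frac{1}{\left(-8 + \frac{\left(5 + 6 \left(-432\right) + 7848\right)^{2}}{36}\right) + 7287615} = \frac{1}{\left(-8 + \frac{\left(5 - 2592 + 7848\right)^{2}}{36}\right) + 7287615} = \frac{1}{\left(-8 + \frac{5261^{2}}{36}\right) + 7287615} = \frac{1}{\left(-8 + \frac{1}{36} \cdot 27678121\right) + 7287615} = \frac{1}{\left(-8 + \frac{27678121}{36}\right) + 7287615} = \frac{1}{\frac{27677833}{36} + 7287615} = \frac{1}{\frac{290031973}{36}} = \frac{36}{290031973}$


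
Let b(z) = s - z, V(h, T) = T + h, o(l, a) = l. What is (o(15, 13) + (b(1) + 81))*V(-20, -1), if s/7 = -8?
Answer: -819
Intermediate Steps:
s = -56 (s = 7*(-8) = -56)
b(z) = -56 - z
(o(15, 13) + (b(1) + 81))*V(-20, -1) = (15 + ((-56 - 1*1) + 81))*(-1 - 20) = (15 + ((-56 - 1) + 81))*(-21) = (15 + (-57 + 81))*(-21) = (15 + 24)*(-21) = 39*(-21) = -819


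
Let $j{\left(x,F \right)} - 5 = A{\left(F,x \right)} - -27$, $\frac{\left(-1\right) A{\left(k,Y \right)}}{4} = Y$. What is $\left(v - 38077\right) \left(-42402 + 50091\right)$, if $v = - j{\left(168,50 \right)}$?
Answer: $-287853093$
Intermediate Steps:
$A{\left(k,Y \right)} = - 4 Y$
$j{\left(x,F \right)} = 32 - 4 x$ ($j{\left(x,F \right)} = 5 - \left(-27 + 4 x\right) = 32 - 4 x$)
$v = 640$ ($v = - (32 - 672) = \left(-1\right) \left(-640\right) = 640$)
$\left(v - 38077\right) \left(-42402 + 50091\right) = \left(640 - 38077\right) \left(-42402 + 50091\right) = \left(-37437\right) 7689 = -287853093$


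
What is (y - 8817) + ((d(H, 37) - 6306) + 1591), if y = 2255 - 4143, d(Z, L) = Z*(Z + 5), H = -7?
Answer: -15406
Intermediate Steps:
d(Z, L) = Z*(5 + Z)
y = -1888
(y - 8817) + ((d(H, 37) - 6306) + 1591) = (-1888 - 8817) + ((-7*(5 - 7) - 6306) + 1591) = -10705 + ((-7*(-2) - 6306) + 1591) = -10705 + ((14 - 6306) + 1591) = -10705 + (-6292 + 1591) = -10705 - 4701 = -15406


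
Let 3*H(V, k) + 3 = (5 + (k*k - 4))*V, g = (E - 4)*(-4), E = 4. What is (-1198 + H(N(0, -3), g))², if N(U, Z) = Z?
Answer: 1440000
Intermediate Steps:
g = 0 (g = (4 - 4)*(-4) = 0*(-4) = 0)
H(V, k) = -1 + V*(1 + k²)/3 (H(V, k) = -1 + ((5 + (k*k - 4))*V)/3 = -1 + ((5 + (k² - 4))*V)/3 = -1 + ((5 + (-4 + k²))*V)/3 = -1 + ((1 + k²)*V)/3 = -1 + (V*(1 + k²))/3 = -1 + V*(1 + k²)/3)
(-1198 + H(N(0, -3), g))² = (-1198 + (-1 + (⅓)*(-3) + (⅓)*(-3)*0²))² = (-1198 + (-1 - 1 + (⅓)*(-3)*0))² = (-1198 + (-1 - 1 + 0))² = (-1198 - 2)² = (-1200)² = 1440000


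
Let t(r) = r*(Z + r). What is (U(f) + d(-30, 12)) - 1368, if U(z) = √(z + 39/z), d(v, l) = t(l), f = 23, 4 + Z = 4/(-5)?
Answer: -6408/5 + 2*√3266/23 ≈ -1276.6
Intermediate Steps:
Z = -24/5 (Z = -4 + 4/(-5) = -4 + 4*(-⅕) = -4 - ⅘ = -24/5 ≈ -4.8000)
t(r) = r*(-24/5 + r)
d(v, l) = l*(-24 + 5*l)/5
(U(f) + d(-30, 12)) - 1368 = (√(23 + 39/23) + (⅕)*12*(-24 + 5*12)) - 1368 = (√(23 + 39*(1/23)) + (⅕)*12*(-24 + 60)) - 1368 = (√(23 + 39/23) + (⅕)*12*36) - 1368 = (√(568/23) + 432/5) - 1368 = (2*√3266/23 + 432/5) - 1368 = (432/5 + 2*√3266/23) - 1368 = -6408/5 + 2*√3266/23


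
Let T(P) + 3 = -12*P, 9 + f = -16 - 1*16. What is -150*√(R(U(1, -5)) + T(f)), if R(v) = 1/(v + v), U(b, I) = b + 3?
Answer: -75*√7826/2 ≈ -3317.4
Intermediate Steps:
f = -41 (f = -9 + (-16 - 1*16) = -9 + (-16 - 16) = -9 - 32 = -41)
T(P) = -3 - 12*P
U(b, I) = 3 + b
R(v) = 1/(2*v)
-150*√(R(U(1, -5)) + T(f)) = -150*√(1/(2*(3 + 1)) + (-3 - 12*(-41))) = -150*√((½)/4 + (-3 + 492)) = -150*√((½)*(¼) + 489) = -150*√(⅛ + 489) = -75*√7826/2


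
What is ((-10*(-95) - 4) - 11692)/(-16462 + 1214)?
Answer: 5373/7624 ≈ 0.70475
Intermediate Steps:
((-10*(-95) - 4) - 11692)/(-16462 + 1214) = ((950 - 4) - 11692)/(-15248) = (946 - 11692)*(-1/15248) = -10746*(-1/15248) = 5373/7624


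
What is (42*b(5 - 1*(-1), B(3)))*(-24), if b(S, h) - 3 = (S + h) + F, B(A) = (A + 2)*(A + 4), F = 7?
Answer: -51408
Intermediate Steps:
B(A) = (2 + A)*(4 + A)
b(S, h) = 10 + S + h (b(S, h) = 3 + ((S + h) + 7) = 3 + (7 + S + h) = 10 + S + h)
(42*b(5 - 1*(-1), B(3)))*(-24) = (42*(10 + (5 - 1*(-1)) + (8 + 3² + 6*3)))*(-24) = (42*(10 + (5 + 1) + (8 + 9 + 18)))*(-24) = (42*(10 + 6 + 35))*(-24) = (42*51)*(-24) = 2142*(-24) = -51408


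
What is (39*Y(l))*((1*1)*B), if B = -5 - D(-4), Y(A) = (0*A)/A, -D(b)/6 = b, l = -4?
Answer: 0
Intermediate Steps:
D(b) = -6*b
Y(A) = 0 (Y(A) = 0/A = 0)
B = -29 (B = -5 - (-6)*(-4) = -5 - 1*24 = -5 - 24 = -29)
(39*Y(l))*((1*1)*B) = (39*0)*((1*1)*(-29)) = 0*(1*(-29)) = 0*(-29) = 0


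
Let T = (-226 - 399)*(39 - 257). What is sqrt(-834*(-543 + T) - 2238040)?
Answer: I*sqrt(115417678) ≈ 10743.0*I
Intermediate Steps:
T = 136250 (T = -625*(-218) = 136250)
sqrt(-834*(-543 + T) - 2238040) = sqrt(-834*(-543 + 136250) - 2238040) = sqrt(-834*135707 - 2238040) = sqrt(-113179638 - 2238040) = sqrt(-115417678) = I*sqrt(115417678)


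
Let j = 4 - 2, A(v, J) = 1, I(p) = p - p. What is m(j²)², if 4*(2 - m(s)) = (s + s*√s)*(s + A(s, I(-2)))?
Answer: 169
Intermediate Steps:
I(p) = 0
j = 2
m(s) = 2 - (1 + s)*(s + s^(3/2))/4 (m(s) = 2 - (s + s*√s)*(s + 1)/4 = 2 - (s + s^(3/2))*(1 + s)/4 = 2 - (1 + s)*(s + s^(3/2))/4)
m(j²)² = (2 - ¼*2² - (2²)²/4 - (2²)^(3/2)/4 - (2²)^(5/2)/4)² = (2 - ¼*4 - ¼*4² - 4^(3/2)/4 - 4^(5/2)/4)² = (2 - 1 - ¼*16 - ¼*8 - ¼*32)² = (2 - 1 - 4 - 2 - 8)² = (-13)² = 169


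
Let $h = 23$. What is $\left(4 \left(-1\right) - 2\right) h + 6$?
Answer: $-132$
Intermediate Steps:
$\left(4 \left(-1\right) - 2\right) h + 6 = \left(4 \left(-1\right) - 2\right) 23 + 6 = \left(-4 - 2\right) 23 + 6 = \left(-6\right) 23 + 6 = -138 + 6 = -132$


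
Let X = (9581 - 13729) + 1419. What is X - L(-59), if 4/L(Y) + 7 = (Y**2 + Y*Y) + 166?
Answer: -19433213/7121 ≈ -2729.0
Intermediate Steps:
L(Y) = 4/(159 + 2*Y**2) (L(Y) = 4/(-7 + ((Y**2 + Y*Y) + 166)) = 4/(-7 + ((Y**2 + Y**2) + 166)) = 4/(-7 + (2*Y**2 + 166)) = 4/(-7 + (166 + 2*Y**2)) = 4/(159 + 2*Y**2))
X = -2729 (X = -4148 + 1419 = -2729)
X - L(-59) = -2729 - 4/(159 + 2*(-59)**2) = -2729 - 4/(159 + 2*3481) = -2729 - 4/(159 + 6962) = -2729 - 4/7121 = -19433213/7121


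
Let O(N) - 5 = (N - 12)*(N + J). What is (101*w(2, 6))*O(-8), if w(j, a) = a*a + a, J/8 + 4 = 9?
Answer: -2693670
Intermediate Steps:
J = 40 (J = -32 + 8*9 = -32 + 72 = 40)
O(N) = 5 + (-12 + N)*(40 + N) (O(N) = 5 + (N - 12)*(N + 40) = 5 + (-12 + N)*(40 + N))
w(j, a) = a + a² (w(j, a) = a² + a = a + a²)
(101*w(2, 6))*O(-8) = (101*(6*(1 + 6)))*(-475 + (-8)² + 28*(-8)) = (101*(6*7))*(-475 + 64 - 224) = (101*42)*(-635) = 4242*(-635) = -2693670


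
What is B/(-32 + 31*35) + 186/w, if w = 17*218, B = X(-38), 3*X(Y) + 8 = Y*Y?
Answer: 2954695/5853627 ≈ 0.50476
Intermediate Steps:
X(Y) = -8/3 + Y²/3 (X(Y) = -8/3 + (Y*Y)/3 = -8/3 + Y²/3)
B = 1436/3 (B = -8/3 + (⅓)*(-38)² = -8/3 + (⅓)*1444 = -8/3 + 1444/3 = 1436/3 ≈ 478.67)
w = 3706
B/(-32 + 31*35) + 186/w = 1436/(3*(-32 + 31*35)) + 186/3706 = 1436/(3*(-32 + 1085)) + 186*(1/3706) = (1436/3)/1053 + 93/1853 = (1436/3)*(1/1053) + 93/1853 = 1436/3159 + 93/1853 = 2954695/5853627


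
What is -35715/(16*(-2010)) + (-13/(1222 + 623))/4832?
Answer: 20729182/18665865 ≈ 1.1105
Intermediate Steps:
-35715/(16*(-2010)) + (-13/(1222 + 623))/4832 = -35715/(-32160) + (-13/1845)*(1/4832) = -35715*(-1/32160) + ((1/1845)*(-13))*(1/4832) = 2381/2144 - 13/1845*1/4832 = 2381/2144 - 13/8915040 = 20729182/18665865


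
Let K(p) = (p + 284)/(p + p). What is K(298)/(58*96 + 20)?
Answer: 291/1665224 ≈ 0.00017475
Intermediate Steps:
K(p) = (284 + p)/(2*p) (K(p) = (284 + p)/((2*p)) = (284 + p)*(1/(2*p)) = (284 + p)/(2*p))
K(298)/(58*96 + 20) = ((½)*(284 + 298)/298)/(58*96 + 20) = ((½)*(1/298)*582)/(5568 + 20) = (291/298)/5588 = (291/298)*(1/5588) = 291/1665224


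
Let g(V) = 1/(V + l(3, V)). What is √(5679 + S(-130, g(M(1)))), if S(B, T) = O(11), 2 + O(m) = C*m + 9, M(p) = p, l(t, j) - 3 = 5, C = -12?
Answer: √5554 ≈ 74.525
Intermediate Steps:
l(t, j) = 8 (l(t, j) = 3 + 5 = 8)
O(m) = 7 - 12*m (O(m) = -2 + (-12*m + 9) = -2 + (9 - 12*m) = 7 - 12*m)
g(V) = 1/(8 + V) (g(V) = 1/(V + 8) = 1/(8 + V))
S(B, T) = -125 (S(B, T) = 7 - 12*11 = 7 - 132 = -125)
√(5679 + S(-130, g(M(1)))) = √(5679 - 125) = √5554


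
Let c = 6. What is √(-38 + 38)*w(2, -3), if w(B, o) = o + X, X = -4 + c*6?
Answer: 0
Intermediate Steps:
X = 32 (X = -4 + 6*6 = -4 + 36 = 32)
w(B, o) = 32 + o (w(B, o) = o + 32 = 32 + o)
√(-38 + 38)*w(2, -3) = √(-38 + 38)*(32 - 3) = √0*29 = 0*29 = 0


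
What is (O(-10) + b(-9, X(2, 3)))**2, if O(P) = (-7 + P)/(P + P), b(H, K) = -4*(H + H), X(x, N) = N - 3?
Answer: 2122849/400 ≈ 5307.1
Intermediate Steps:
X(x, N) = -3 + N
b(H, K) = -8*H
O(P) = (-7 + P)/(2*P) (O(P) = (-7 + P)/((2*P)) = (-7 + P)*(1/(2*P)) = (-7 + P)/(2*P))
(O(-10) + b(-9, X(2, 3)))**2 = ((1/2)*(-7 - 10)/(-10) - 8*(-9))**2 = ((1/2)*(-1/10)*(-17) + 72)**2 = (17/20 + 72)**2 = (1457/20)**2 = 2122849/400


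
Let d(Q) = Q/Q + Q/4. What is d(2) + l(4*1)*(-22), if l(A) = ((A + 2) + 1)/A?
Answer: -37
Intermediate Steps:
l(A) = (3 + A)/A (l(A) = ((2 + A) + 1)/A = (3 + A)/A)
d(Q) = 1 + Q/4 (d(Q) = 1 + Q*(1/4) = 1 + Q/4)
d(2) + l(4*1)*(-22) = (1 + (1/4)*2) + ((3 + 4*1)/((4*1)))*(-22) = (1 + 1/2) + ((3 + 4)/4)*(-22) = 3/2 + ((1/4)*7)*(-22) = 3/2 + (7/4)*(-22) = 3/2 - 77/2 = -37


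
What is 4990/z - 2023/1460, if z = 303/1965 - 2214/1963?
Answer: -9369844938861/1827784220 ≈ -5126.3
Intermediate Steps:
z = -1251907/1285765 (z = 303*(1/1965) - 2214*1/1963 = 101/655 - 2214/1963 = -1251907/1285765 ≈ -0.97367)
4990/z - 2023/1460 = 4990/(-1251907/1285765) - 2023/1460 = 4990*(-1285765/1251907) - 2023*1/1460 = -6415967350/1251907 - 2023/1460 = -9369844938861/1827784220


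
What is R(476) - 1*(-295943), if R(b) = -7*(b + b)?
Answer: 289279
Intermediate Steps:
R(b) = -14*b
R(476) - 1*(-295943) = -14*476 - 1*(-295943) = -6664 + 295943 = 289279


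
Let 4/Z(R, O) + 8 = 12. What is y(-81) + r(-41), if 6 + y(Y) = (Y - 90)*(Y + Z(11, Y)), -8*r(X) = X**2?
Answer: 107711/8 ≈ 13464.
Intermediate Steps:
r(X) = -X**2/8
Z(R, O) = 1 (Z(R, O) = 4/(-8 + 12) = 4/4 = 4*(1/4) = 1)
y(Y) = -6 + (1 + Y)*(-90 + Y) (y(Y) = -6 + (Y - 90)*(Y + 1) = -6 + (-90 + Y)*(1 + Y) = -6 + (1 + Y)*(-90 + Y))
y(-81) + r(-41) = (-96 + (-81)**2 - 89*(-81)) - 1/8*(-41)**2 = (-96 + 6561 + 7209) - 1/8*1681 = 13674 - 1681/8 = 107711/8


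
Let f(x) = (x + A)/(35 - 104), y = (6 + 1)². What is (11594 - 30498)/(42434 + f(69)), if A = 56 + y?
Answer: -108698/243981 ≈ -0.44552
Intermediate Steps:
y = 49 (y = 7² = 49)
A = 105 (A = 56 + 49 = 105)
f(x) = -35/23 - x/69 (f(x) = (x + 105)/(35 - 104) = (105 + x)/(-69) = (105 + x)*(-1/69) = -35/23 - x/69)
(11594 - 30498)/(42434 + f(69)) = (11594 - 30498)/(42434 + (-35/23 - 1/69*69)) = -18904/(42434 + (-35/23 - 1)) = -18904/(42434 - 58/23) = -18904/975924/23 = -18904*23/975924 = -108698/243981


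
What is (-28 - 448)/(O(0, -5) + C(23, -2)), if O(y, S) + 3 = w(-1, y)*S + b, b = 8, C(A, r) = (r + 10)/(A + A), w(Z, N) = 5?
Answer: 2737/114 ≈ 24.009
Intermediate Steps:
C(A, r) = (10 + r)/(2*A) (C(A, r) = (10 + r)/((2*A)) = (10 + r)*(1/(2*A)) = (10 + r)/(2*A))
O(y, S) = 5 + 5*S (O(y, S) = -3 + (5*S + 8) = -3 + (8 + 5*S) = 5 + 5*S)
(-28 - 448)/(O(0, -5) + C(23, -2)) = (-28 - 448)/((5 + 5*(-5)) + (½)*(10 - 2)/23) = -476/((5 - 25) + (½)*(1/23)*8) = -476/(-20 + 4/23) = -476/(-456/23) = -476*(-23/456) = 2737/114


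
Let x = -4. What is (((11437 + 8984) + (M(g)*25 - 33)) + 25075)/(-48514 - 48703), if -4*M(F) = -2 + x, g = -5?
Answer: -91001/194434 ≈ -0.46803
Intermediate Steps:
M(F) = 3/2 (M(F) = -(-2 - 4)/4 = -¼*(-6) = 3/2)
(((11437 + 8984) + (M(g)*25 - 33)) + 25075)/(-48514 - 48703) = (((11437 + 8984) + ((3/2)*25 - 33)) + 25075)/(-48514 - 48703) = ((20421 + (75/2 - 33)) + 25075)/(-97217) = ((20421 + 9/2) + 25075)*(-1/97217) = (40851/2 + 25075)*(-1/97217) = (91001/2)*(-1/97217) = -91001/194434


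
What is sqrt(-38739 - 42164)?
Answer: I*sqrt(80903) ≈ 284.43*I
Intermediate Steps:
sqrt(-38739 - 42164) = sqrt(-80903) = I*sqrt(80903)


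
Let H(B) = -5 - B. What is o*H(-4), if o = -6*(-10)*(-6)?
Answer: 360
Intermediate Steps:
o = -360 (o = 60*(-6) = -360)
o*H(-4) = -360*(-5 - 1*(-4)) = -360*(-5 + 4) = -360*(-1) = 360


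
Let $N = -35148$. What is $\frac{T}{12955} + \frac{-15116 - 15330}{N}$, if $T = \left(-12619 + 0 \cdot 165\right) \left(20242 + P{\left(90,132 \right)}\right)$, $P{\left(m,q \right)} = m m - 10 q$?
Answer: $- \frac{5992371906767}{227671170} \approx -26320.0$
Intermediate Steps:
$P{\left(m,q \right)} = m^{2} - 10 q$
$T = -340990618$ ($T = \left(-12619 + 0 \cdot 165\right) \left(20242 + \left(90^{2} - 1320\right)\right) = \left(-12619 + 0\right) \left(20242 + \left(8100 - 1320\right)\right) = - 12619 \left(20242 + 6780\right) = \left(-12619\right) 27022 = -340990618$)
$\frac{T}{12955} + \frac{-15116 - 15330}{N} = - \frac{340990618}{12955} + \frac{-15116 - 15330}{-35148} = \left(-340990618\right) \frac{1}{12955} - - \frac{15223}{17574} = - \frac{340990618}{12955} + \frac{15223}{17574} = - \frac{5992371906767}{227671170}$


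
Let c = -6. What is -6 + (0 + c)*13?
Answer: -84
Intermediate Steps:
-6 + (0 + c)*13 = -6 + (0 - 6)*13 = -6 - 6*13 = -6 - 78 = -84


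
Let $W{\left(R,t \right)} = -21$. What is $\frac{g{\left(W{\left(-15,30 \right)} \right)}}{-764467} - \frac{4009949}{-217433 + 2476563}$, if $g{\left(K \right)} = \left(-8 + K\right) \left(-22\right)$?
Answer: $- \frac{278810455193}{157002757610} \approx -1.7758$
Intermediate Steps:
$g{\left(K \right)} = 176 - 22 K$
$\frac{g{\left(W{\left(-15,30 \right)} \right)}}{-764467} - \frac{4009949}{-217433 + 2476563} = \frac{176 - -462}{-764467} - \frac{4009949}{-217433 + 2476563} = \left(176 + 462\right) \left(- \frac{1}{764467}\right) - \frac{4009949}{2259130} = 638 \left(- \frac{1}{764467}\right) - \frac{4009949}{2259130} = - \frac{58}{69497} - \frac{4009949}{2259130} = - \frac{278810455193}{157002757610}$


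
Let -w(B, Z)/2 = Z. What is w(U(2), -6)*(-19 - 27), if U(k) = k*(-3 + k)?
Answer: -552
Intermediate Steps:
w(B, Z) = -2*Z
w(U(2), -6)*(-19 - 27) = (-2*(-6))*(-19 - 27) = 12*(-46) = -552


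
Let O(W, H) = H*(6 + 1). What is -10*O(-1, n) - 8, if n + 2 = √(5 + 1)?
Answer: 132 - 70*√6 ≈ -39.464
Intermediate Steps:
n = -2 + √6 (n = -2 + √(5 + 1) = -2 + √6 ≈ 0.44949)
O(W, H) = 7*H (O(W, H) = H*7 = 7*H)
-10*O(-1, n) - 8 = -70*(-2 + √6) - 8 = -10*(-14 + 7*√6) - 8 = (140 - 70*√6) - 8 = 132 - 70*√6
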